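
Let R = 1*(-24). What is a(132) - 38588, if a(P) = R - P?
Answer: -38744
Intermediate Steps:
R = -24
a(P) = -24 - P
a(132) - 38588 = (-24 - 1*132) - 38588 = (-24 - 132) - 38588 = -156 - 38588 = -38744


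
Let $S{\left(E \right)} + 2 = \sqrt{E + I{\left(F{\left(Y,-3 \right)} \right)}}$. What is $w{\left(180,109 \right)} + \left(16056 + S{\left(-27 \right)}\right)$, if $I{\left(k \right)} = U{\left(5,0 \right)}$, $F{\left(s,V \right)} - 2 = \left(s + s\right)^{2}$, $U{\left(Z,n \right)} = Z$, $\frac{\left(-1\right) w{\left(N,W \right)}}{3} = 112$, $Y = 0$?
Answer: $15718 + i \sqrt{22} \approx 15718.0 + 4.6904 i$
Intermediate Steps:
$w{\left(N,W \right)} = -336$ ($w{\left(N,W \right)} = \left(-3\right) 112 = -336$)
$F{\left(s,V \right)} = 2 + 4 s^{2}$ ($F{\left(s,V \right)} = 2 + \left(s + s\right)^{2} = 2 + \left(2 s\right)^{2} = 2 + 4 s^{2}$)
$I{\left(k \right)} = 5$
$S{\left(E \right)} = -2 + \sqrt{5 + E}$ ($S{\left(E \right)} = -2 + \sqrt{E + 5} = -2 + \sqrt{5 + E}$)
$w{\left(180,109 \right)} + \left(16056 + S{\left(-27 \right)}\right) = -336 + \left(16056 - \left(2 - \sqrt{5 - 27}\right)\right) = -336 + \left(16056 - \left(2 - \sqrt{-22}\right)\right) = -336 + \left(16056 - \left(2 - i \sqrt{22}\right)\right) = -336 + \left(16054 + i \sqrt{22}\right) = 15718 + i \sqrt{22}$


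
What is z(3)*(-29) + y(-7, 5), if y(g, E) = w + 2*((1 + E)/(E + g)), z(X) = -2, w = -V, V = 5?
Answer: 47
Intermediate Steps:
w = -5 (w = -1*5 = -5)
y(g, E) = -5 + 2*(1 + E)/(E + g) (y(g, E) = -5 + 2*((1 + E)/(E + g)) = -5 + 2*(1 + E)/(E + g))
z(3)*(-29) + y(-7, 5) = -2*(-29) + (2 - 5*(-7) - 3*5)/(5 - 7) = 58 + (2 + 35 - 15)/(-2) = 58 - ½*22 = 58 - 11 = 47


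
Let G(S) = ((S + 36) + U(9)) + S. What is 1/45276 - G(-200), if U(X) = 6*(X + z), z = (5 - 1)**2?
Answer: 9689065/45276 ≈ 214.00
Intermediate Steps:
z = 16 (z = 4**2 = 16)
U(X) = 96 + 6*X (U(X) = 6*(X + 16) = 6*(16 + X) = 96 + 6*X)
G(S) = 186 + 2*S (G(S) = ((S + 36) + (96 + 6*9)) + S = ((36 + S) + (96 + 54)) + S = ((36 + S) + 150) + S = (186 + S) + S = 186 + 2*S)
1/45276 - G(-200) = 1/45276 - (186 + 2*(-200)) = 1/45276 - (186 - 400) = 1/45276 - 1*(-214) = 1/45276 + 214 = 9689065/45276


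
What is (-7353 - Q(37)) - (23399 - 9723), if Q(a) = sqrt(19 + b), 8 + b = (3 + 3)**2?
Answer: -21029 - sqrt(47) ≈ -21036.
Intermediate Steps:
b = 28 (b = -8 + (3 + 3)**2 = -8 + 6**2 = -8 + 36 = 28)
Q(a) = sqrt(47) (Q(a) = sqrt(19 + 28) = sqrt(47))
(-7353 - Q(37)) - (23399 - 9723) = (-7353 - sqrt(47)) - (23399 - 9723) = (-7353 - sqrt(47)) - 1*13676 = (-7353 - sqrt(47)) - 13676 = -21029 - sqrt(47)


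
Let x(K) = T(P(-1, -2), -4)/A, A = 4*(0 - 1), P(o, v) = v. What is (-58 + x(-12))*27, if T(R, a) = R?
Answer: -3105/2 ≈ -1552.5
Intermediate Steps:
A = -4 (A = 4*(-1) = -4)
x(K) = 1/2 (x(K) = -2/(-4) = -2*(-1/4) = 1/2)
(-58 + x(-12))*27 = (-58 + 1/2)*27 = -115/2*27 = -3105/2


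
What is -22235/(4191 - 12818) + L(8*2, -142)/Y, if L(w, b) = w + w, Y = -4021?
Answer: 89130871/34689167 ≈ 2.5694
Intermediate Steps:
L(w, b) = 2*w
-22235/(4191 - 12818) + L(8*2, -142)/Y = -22235/(4191 - 12818) + (2*(8*2))/(-4021) = -22235/(-8627) + (2*16)*(-1/4021) = -22235*(-1/8627) + 32*(-1/4021) = 22235/8627 - 32/4021 = 89130871/34689167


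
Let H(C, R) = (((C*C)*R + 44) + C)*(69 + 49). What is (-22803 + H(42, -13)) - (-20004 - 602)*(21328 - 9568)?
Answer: 239607929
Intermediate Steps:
H(C, R) = 5192 + 118*C + 118*R*C**2 (H(C, R) = ((C**2*R + 44) + C)*118 = ((R*C**2 + 44) + C)*118 = ((44 + R*C**2) + C)*118 = (44 + C + R*C**2)*118 = 5192 + 118*C + 118*R*C**2)
(-22803 + H(42, -13)) - (-20004 - 602)*(21328 - 9568) = (-22803 + (5192 + 118*42 + 118*(-13)*42**2)) - (-20004 - 602)*(21328 - 9568) = (-22803 + (5192 + 4956 + 118*(-13)*1764)) - (-20606)*11760 = (-22803 + (5192 + 4956 - 2705976)) - 1*(-242326560) = (-22803 - 2695828) + 242326560 = -2718631 + 242326560 = 239607929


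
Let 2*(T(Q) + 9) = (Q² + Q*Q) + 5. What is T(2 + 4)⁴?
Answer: 12117361/16 ≈ 7.5734e+5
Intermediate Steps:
T(Q) = -13/2 + Q² (T(Q) = -9 + ((Q² + Q*Q) + 5)/2 = -9 + ((Q² + Q²) + 5)/2 = -9 + (2*Q² + 5)/2 = -9 + (5 + 2*Q²)/2 = -9 + (5/2 + Q²) = -13/2 + Q²)
T(2 + 4)⁴ = (-13/2 + (2 + 4)²)⁴ = (-13/2 + 6²)⁴ = (-13/2 + 36)⁴ = (59/2)⁴ = 12117361/16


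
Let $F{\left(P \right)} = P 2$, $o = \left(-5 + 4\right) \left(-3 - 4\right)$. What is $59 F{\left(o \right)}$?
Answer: $826$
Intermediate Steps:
$o = 7$ ($o = \left(-1\right) \left(-7\right) = 7$)
$F{\left(P \right)} = 2 P$
$59 F{\left(o \right)} = 59 \cdot 2 \cdot 7 = 59 \cdot 14 = 826$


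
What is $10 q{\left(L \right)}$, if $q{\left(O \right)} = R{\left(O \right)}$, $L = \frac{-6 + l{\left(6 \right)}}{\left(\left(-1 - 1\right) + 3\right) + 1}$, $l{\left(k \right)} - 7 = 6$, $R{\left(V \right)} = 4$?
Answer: $40$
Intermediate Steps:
$l{\left(k \right)} = 13$ ($l{\left(k \right)} = 7 + 6 = 13$)
$L = \frac{7}{2}$ ($L = \frac{-6 + 13}{\left(\left(-1 - 1\right) + 3\right) + 1} = \frac{7}{\left(-2 + 3\right) + 1} = \frac{7}{1 + 1} = \frac{7}{2} \approx 3.5$)
$q{\left(O \right)} = 4$
$10 q{\left(L \right)} = 10 \cdot 4 = 40$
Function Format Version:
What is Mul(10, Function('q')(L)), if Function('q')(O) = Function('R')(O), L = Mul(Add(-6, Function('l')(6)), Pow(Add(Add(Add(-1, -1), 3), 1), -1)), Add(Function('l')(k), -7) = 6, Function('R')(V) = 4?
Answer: 40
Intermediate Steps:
Function('l')(k) = 13 (Function('l')(k) = Add(7, 6) = 13)
L = Rational(7, 2) (L = Mul(Add(-6, 13), Pow(Add(Add(Add(-1, -1), 3), 1), -1)) = Mul(7, Pow(Add(Add(-2, 3), 1), -1)) = Mul(7, Pow(Add(1, 1), -1)) = Mul(7, Pow(2, -1)) = Mul(7, Rational(1, 2)) = Rational(7, 2) ≈ 3.5000)
Function('q')(O) = 4
Mul(10, Function('q')(L)) = Mul(10, 4) = 40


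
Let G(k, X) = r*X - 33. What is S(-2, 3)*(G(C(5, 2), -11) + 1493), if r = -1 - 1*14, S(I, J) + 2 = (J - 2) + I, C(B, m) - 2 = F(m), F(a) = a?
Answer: -4875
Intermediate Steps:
C(B, m) = 2 + m
S(I, J) = -4 + I + J (S(I, J) = -2 + ((J - 2) + I) = -2 + ((-2 + J) + I) = -2 + (-2 + I + J) = -4 + I + J)
r = -15 (r = -1 - 14 = -15)
G(k, X) = -33 - 15*X (G(k, X) = -15*X - 33 = -33 - 15*X)
S(-2, 3)*(G(C(5, 2), -11) + 1493) = (-4 - 2 + 3)*((-33 - 15*(-11)) + 1493) = -3*((-33 + 165) + 1493) = -3*(132 + 1493) = -3*1625 = -4875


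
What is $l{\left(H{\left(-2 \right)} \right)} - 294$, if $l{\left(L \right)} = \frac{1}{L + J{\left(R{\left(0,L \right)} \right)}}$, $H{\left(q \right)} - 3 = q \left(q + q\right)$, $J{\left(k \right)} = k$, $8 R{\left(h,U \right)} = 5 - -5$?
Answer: $- \frac{14402}{49} \approx -293.92$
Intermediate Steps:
$R{\left(h,U \right)} = \frac{5}{4}$ ($R{\left(h,U \right)} = \frac{5 - -5}{8} = \frac{5 + 5}{8} = \frac{1}{8} \cdot 10 = \frac{5}{4}$)
$H{\left(q \right)} = 3 + 2 q^{2}$ ($H{\left(q \right)} = 3 + q \left(q + q\right) = 3 + q 2 q = 3 + 2 q^{2}$)
$l{\left(L \right)} = \frac{1}{\frac{5}{4} + L}$ ($l{\left(L \right)} = \frac{1}{L + \frac{5}{4}} = \frac{1}{\frac{5}{4} + L}$)
$l{\left(H{\left(-2 \right)} \right)} - 294 = \frac{4}{5 + 4 \left(3 + 2 \left(-2\right)^{2}\right)} - 294 = \frac{4}{5 + 4 \left(3 + 2 \cdot 4\right)} - 294 = \frac{4}{5 + 4 \left(3 + 8\right)} - 294 = \frac{4}{5 + 4 \cdot 11} - 294 = \frac{4}{5 + 44} - 294 = \frac{4}{49} - 294 = - \frac{14402}{49}$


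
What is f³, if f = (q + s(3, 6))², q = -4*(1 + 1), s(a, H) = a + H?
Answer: 1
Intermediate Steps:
s(a, H) = H + a
q = -8 (q = -4*2 = -8)
f = 1 (f = (-8 + (6 + 3))² = (-8 + 9)² = 1² = 1)
f³ = 1³ = 1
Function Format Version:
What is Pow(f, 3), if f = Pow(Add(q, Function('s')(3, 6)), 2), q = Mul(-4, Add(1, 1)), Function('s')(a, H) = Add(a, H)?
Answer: 1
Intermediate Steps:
Function('s')(a, H) = Add(H, a)
q = -8 (q = Mul(-4, 2) = -8)
f = 1 (f = Pow(Add(-8, Add(6, 3)), 2) = Pow(Add(-8, 9), 2) = Pow(1, 2) = 1)
Pow(f, 3) = Pow(1, 3) = 1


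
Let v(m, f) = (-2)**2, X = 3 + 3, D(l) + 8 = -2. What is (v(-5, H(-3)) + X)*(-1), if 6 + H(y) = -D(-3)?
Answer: -10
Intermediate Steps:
D(l) = -10 (D(l) = -8 - 2 = -10)
X = 6
H(y) = 4 (H(y) = -6 - 1*(-10) = -6 + 10 = 4)
v(m, f) = 4
(v(-5, H(-3)) + X)*(-1) = (4 + 6)*(-1) = 10*(-1) = -10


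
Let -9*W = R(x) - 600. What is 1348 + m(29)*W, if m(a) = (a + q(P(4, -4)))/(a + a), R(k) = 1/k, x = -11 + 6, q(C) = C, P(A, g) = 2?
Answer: 3611311/2610 ≈ 1383.6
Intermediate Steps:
x = -5
m(a) = (2 + a)/(2*a) (m(a) = (a + 2)/(a + a) = (2 + a)/((2*a)) = (2 + a)*(1/(2*a)) = (2 + a)/(2*a))
W = 3001/45 (W = -(1/(-5) - 600)/9 = -(-1/5 - 600)/9 = -1/9*(-3001/5) = 3001/45 ≈ 66.689)
1348 + m(29)*W = 1348 + ((1/2)*(2 + 29)/29)*(3001/45) = 1348 + ((1/2)*(1/29)*31)*(3001/45) = 1348 + (31/58)*(3001/45) = 1348 + 93031/2610 = 3611311/2610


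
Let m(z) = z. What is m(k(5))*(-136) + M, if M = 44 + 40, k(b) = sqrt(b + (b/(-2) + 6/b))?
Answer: 84 - 68*sqrt(370)/5 ≈ -177.60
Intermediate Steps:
k(b) = sqrt(b/2 + 6/b) (k(b) = sqrt(b + (b*(-1/2) + 6/b)) = sqrt(b + (-b/2 + 6/b)) = sqrt(b + (6/b - b/2)) = sqrt(b/2 + 6/b))
M = 84
m(k(5))*(-136) + M = (sqrt(2*5 + 24/5)/2)*(-136) + 84 = (sqrt(10 + 24*(1/5))/2)*(-136) + 84 = (sqrt(10 + 24/5)/2)*(-136) + 84 = (sqrt(74/5)/2)*(-136) + 84 = ((sqrt(370)/5)/2)*(-136) + 84 = (sqrt(370)/10)*(-136) + 84 = -68*sqrt(370)/5 + 84 = 84 - 68*sqrt(370)/5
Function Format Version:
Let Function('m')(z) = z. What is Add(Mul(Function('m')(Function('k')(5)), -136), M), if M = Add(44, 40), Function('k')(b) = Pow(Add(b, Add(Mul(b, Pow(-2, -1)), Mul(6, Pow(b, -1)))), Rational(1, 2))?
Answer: Add(84, Mul(Rational(-68, 5), Pow(370, Rational(1, 2)))) ≈ -177.60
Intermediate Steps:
Function('k')(b) = Pow(Add(Mul(Rational(1, 2), b), Mul(6, Pow(b, -1))), Rational(1, 2)) (Function('k')(b) = Pow(Add(b, Add(Mul(b, Rational(-1, 2)), Mul(6, Pow(b, -1)))), Rational(1, 2)) = Pow(Add(b, Add(Mul(Rational(-1, 2), b), Mul(6, Pow(b, -1)))), Rational(1, 2)) = Pow(Add(b, Add(Mul(6, Pow(b, -1)), Mul(Rational(-1, 2), b))), Rational(1, 2)) = Pow(Add(Mul(Rational(1, 2), b), Mul(6, Pow(b, -1))), Rational(1, 2)))
M = 84
Add(Mul(Function('m')(Function('k')(5)), -136), M) = Add(Mul(Mul(Rational(1, 2), Pow(Add(Mul(2, 5), Mul(24, Pow(5, -1))), Rational(1, 2))), -136), 84) = Add(Mul(Mul(Rational(1, 2), Pow(Add(10, Mul(24, Rational(1, 5))), Rational(1, 2))), -136), 84) = Add(Mul(Mul(Rational(1, 2), Pow(Add(10, Rational(24, 5)), Rational(1, 2))), -136), 84) = Add(Mul(Mul(Rational(1, 2), Pow(Rational(74, 5), Rational(1, 2))), -136), 84) = Add(Mul(Mul(Rational(1, 2), Mul(Rational(1, 5), Pow(370, Rational(1, 2)))), -136), 84) = Add(Mul(Mul(Rational(1, 10), Pow(370, Rational(1, 2))), -136), 84) = Add(Mul(Rational(-68, 5), Pow(370, Rational(1, 2))), 84) = Add(84, Mul(Rational(-68, 5), Pow(370, Rational(1, 2))))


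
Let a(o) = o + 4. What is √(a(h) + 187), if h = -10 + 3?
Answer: 2*√46 ≈ 13.565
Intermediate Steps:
h = -7
a(o) = 4 + o
√(a(h) + 187) = √((4 - 7) + 187) = √(-3 + 187) = √184 = 2*√46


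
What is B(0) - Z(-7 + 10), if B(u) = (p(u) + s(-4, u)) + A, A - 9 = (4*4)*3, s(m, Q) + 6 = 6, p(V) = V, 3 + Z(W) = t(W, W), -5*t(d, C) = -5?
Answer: 59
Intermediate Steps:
t(d, C) = 1 (t(d, C) = -⅕*(-5) = 1)
Z(W) = -2 (Z(W) = -3 + 1 = -2)
s(m, Q) = 0 (s(m, Q) = -6 + 6 = 0)
A = 57 (A = 9 + (4*4)*3 = 9 + 16*3 = 9 + 48 = 57)
B(u) = 57 + u (B(u) = (u + 0) + 57 = u + 57 = 57 + u)
B(0) - Z(-7 + 10) = (57 + 0) - 1*(-2) = 57 + 2 = 59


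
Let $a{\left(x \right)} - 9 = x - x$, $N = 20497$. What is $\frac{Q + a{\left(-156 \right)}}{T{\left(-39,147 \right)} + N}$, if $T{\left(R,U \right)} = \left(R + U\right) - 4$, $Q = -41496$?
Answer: $- \frac{13829}{6867} \approx -2.0138$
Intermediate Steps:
$T{\left(R,U \right)} = -4 + R + U$
$a{\left(x \right)} = 9$ ($a{\left(x \right)} = 9 + \left(x - x\right) = 9 + 0 = 9$)
$\frac{Q + a{\left(-156 \right)}}{T{\left(-39,147 \right)} + N} = \frac{-41496 + 9}{\left(-4 - 39 + 147\right) + 20497} = - \frac{41487}{104 + 20497} = - \frac{41487}{20601} = \left(-41487\right) \frac{1}{20601} = - \frac{13829}{6867}$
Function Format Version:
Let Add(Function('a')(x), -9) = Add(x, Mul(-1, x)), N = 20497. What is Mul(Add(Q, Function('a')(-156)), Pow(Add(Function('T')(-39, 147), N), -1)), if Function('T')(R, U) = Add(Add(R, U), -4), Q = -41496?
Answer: Rational(-13829, 6867) ≈ -2.0138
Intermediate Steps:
Function('T')(R, U) = Add(-4, R, U)
Function('a')(x) = 9 (Function('a')(x) = Add(9, Add(x, Mul(-1, x))) = Add(9, 0) = 9)
Mul(Add(Q, Function('a')(-156)), Pow(Add(Function('T')(-39, 147), N), -1)) = Mul(Add(-41496, 9), Pow(Add(Add(-4, -39, 147), 20497), -1)) = Mul(-41487, Pow(Add(104, 20497), -1)) = Mul(-41487, Pow(20601, -1)) = Mul(-41487, Rational(1, 20601)) = Rational(-13829, 6867)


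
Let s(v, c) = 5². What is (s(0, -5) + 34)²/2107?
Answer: 3481/2107 ≈ 1.6521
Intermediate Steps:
s(v, c) = 25
(s(0, -5) + 34)²/2107 = (25 + 34)²/2107 = 59²*(1/2107) = 3481*(1/2107) = 3481/2107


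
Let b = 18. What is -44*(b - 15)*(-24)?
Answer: 3168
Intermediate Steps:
-44*(b - 15)*(-24) = -44*(18 - 15)*(-24) = -44*3*(-24) = -132*(-24) = 3168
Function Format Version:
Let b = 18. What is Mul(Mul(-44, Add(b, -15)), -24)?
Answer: 3168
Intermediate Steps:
Mul(Mul(-44, Add(b, -15)), -24) = Mul(Mul(-44, Add(18, -15)), -24) = Mul(Mul(-44, 3), -24) = Mul(-132, -24) = 3168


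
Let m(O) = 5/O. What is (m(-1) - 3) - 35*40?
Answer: -1408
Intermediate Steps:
(m(-1) - 3) - 35*40 = (5/(-1) - 3) - 35*40 = (5*(-1) - 3) - 1400 = (-5 - 3) - 1400 = -8 - 1400 = -1408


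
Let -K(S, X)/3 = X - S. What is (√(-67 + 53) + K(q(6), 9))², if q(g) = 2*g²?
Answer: (189 + I*√14)² ≈ 35707.0 + 1414.3*I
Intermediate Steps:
K(S, X) = -3*X + 3*S (K(S, X) = -3*(X - S) = -3*X + 3*S)
(√(-67 + 53) + K(q(6), 9))² = (√(-67 + 53) + (-3*9 + 3*(2*6²)))² = (√(-14) + (-27 + 3*(2*36)))² = (I*√14 + (-27 + 3*72))² = (I*√14 + (-27 + 216))² = (I*√14 + 189)² = (189 + I*√14)²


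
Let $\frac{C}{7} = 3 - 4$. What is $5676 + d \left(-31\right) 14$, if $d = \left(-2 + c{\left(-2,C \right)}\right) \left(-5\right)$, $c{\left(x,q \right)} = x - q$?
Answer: $12186$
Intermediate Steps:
$C = -7$ ($C = 7 \left(3 - 4\right) = 7 \left(-1\right) = -7$)
$d = -15$ ($d = \left(-2 - -5\right) \left(-5\right) = \left(-2 + \left(-2 + 7\right)\right) \left(-5\right) = \left(-2 + 5\right) \left(-5\right) = 3 \left(-5\right) = -15$)
$5676 + d \left(-31\right) 14 = 5676 + \left(-15\right) \left(-31\right) 14 = 5676 + 465 \cdot 14 = 5676 + 6510 = 12186$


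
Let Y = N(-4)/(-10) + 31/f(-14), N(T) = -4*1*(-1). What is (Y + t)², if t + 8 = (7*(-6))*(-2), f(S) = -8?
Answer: 8231161/1600 ≈ 5144.5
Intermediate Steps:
N(T) = 4 (N(T) = -4*(-1) = 4)
t = 76 (t = -8 + (7*(-6))*(-2) = -8 - 42*(-2) = -8 + 84 = 76)
Y = -171/40 (Y = 4/(-10) + 31/(-8) = 4*(-⅒) + 31*(-⅛) = -⅖ - 31/8 = -171/40 ≈ -4.2750)
(Y + t)² = (-171/40 + 76)² = (2869/40)² = 8231161/1600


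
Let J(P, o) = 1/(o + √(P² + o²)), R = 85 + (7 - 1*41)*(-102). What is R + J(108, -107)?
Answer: 41442299/11664 + √23113/11664 ≈ 3553.0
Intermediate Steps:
R = 3553 (R = 85 + (7 - 41)*(-102) = 85 - 34*(-102) = 85 + 3468 = 3553)
R + J(108, -107) = 3553 + 1/(-107 + √(108² + (-107)²)) = 3553 + 1/(-107 + √(11664 + 11449)) = 3553 + 1/(-107 + √23113)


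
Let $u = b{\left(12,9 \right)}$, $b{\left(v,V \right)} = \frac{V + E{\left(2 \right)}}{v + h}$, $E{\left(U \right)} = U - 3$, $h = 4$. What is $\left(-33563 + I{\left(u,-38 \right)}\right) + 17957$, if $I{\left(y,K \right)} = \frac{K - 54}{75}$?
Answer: $- \frac{1170542}{75} \approx -15607.0$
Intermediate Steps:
$E{\left(U \right)} = -3 + U$ ($E{\left(U \right)} = U - 3 = -3 + U$)
$b{\left(v,V \right)} = \frac{-1 + V}{4 + v}$ ($b{\left(v,V \right)} = \frac{V + \left(-3 + 2\right)}{v + 4} = \frac{V - 1}{4 + v} = \frac{-1 + V}{4 + v}$)
$u = \frac{1}{2}$ ($u = \frac{-1 + 9}{4 + 12} = \frac{1}{16} \cdot 8 = \frac{1}{2} \approx 0.5$)
$I{\left(y,K \right)} = - \frac{18}{25} + \frac{K}{75}$ ($I{\left(y,K \right)} = \left(-54 + K\right) \frac{1}{75} = - \frac{18}{25} + \frac{K}{75}$)
$\left(-33563 + I{\left(u,-38 \right)}\right) + 17957 = \left(-33563 + \left(- \frac{18}{25} + \frac{1}{75} \left(-38\right)\right)\right) + 17957 = \left(-33563 - \frac{92}{75}\right) + 17957 = - \frac{2517317}{75} + 17957 = - \frac{1170542}{75}$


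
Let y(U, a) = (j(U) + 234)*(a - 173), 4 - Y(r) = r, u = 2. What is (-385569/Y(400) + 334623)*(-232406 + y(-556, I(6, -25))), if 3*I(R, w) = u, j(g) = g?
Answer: -1959275045558/33 ≈ -5.9372e+10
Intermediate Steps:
Y(r) = 4 - r
I(R, w) = 2/3 (I(R, w) = (1/3)*2 = 2/3)
y(U, a) = (-173 + a)*(234 + U) (y(U, a) = (U + 234)*(a - 173) = (234 + U)*(-173 + a) = (-173 + a)*(234 + U))
(-385569/Y(400) + 334623)*(-232406 + y(-556, I(6, -25))) = (-385569/(4 - 1*400) + 334623)*(-232406 + (-40482 - 173*(-556) + 234*(2/3) - 556*2/3)) = (-385569/(4 - 400) + 334623)*(-232406 + (-40482 + 96188 + 156 - 1112/3)) = (-385569/(-396) + 334623)*(-232406 + 166474/3) = (-385569*(-1/396) + 334623)*(-530744/3) = (42841/44 + 334623)*(-530744/3) = (14766253/44)*(-530744/3) = -1959275045558/33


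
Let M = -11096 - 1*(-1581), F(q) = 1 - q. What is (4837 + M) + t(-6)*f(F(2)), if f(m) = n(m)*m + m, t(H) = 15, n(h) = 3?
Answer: -4738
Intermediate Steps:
f(m) = 4*m (f(m) = 3*m + m = 4*m)
M = -9515 (M = -11096 + 1581 = -9515)
(4837 + M) + t(-6)*f(F(2)) = (4837 - 9515) + 15*(4*(1 - 1*2)) = -4678 + 15*(4*(1 - 2)) = -4678 + 15*(4*(-1)) = -4678 + 15*(-4) = -4678 - 60 = -4738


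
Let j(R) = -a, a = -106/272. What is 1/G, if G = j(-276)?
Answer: 136/53 ≈ 2.5660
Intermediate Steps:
a = -53/136 (a = -106*1/272 = -53/136 ≈ -0.38971)
j(R) = 53/136 (j(R) = -1*(-53/136) = 53/136)
G = 53/136 ≈ 0.38971
1/G = 1/(53/136) = 136/53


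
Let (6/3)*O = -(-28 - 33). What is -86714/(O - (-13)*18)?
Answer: -173428/529 ≈ -327.84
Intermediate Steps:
O = 61/2 (O = (-(-28 - 33))/2 = (-1*(-61))/2 = (½)*61 = 61/2 ≈ 30.500)
-86714/(O - (-13)*18) = -86714/(61/2 - (-13)*18) = -86714/(61/2 - 13*(-18)) = -86714/(61/2 + 234) = -86714/529/2 = -86714*2/529 = -173428/529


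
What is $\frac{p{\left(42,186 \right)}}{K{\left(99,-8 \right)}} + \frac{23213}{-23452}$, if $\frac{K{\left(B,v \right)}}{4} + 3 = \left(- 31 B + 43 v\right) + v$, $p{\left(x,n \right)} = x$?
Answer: $- \frac{39863779}{40149824} \approx -0.99288$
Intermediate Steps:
$K{\left(B,v \right)} = -12 - 124 B + 176 v$ ($K{\left(B,v \right)} = -12 + 4 \left(\left(- 31 B + 43 v\right) + v\right) = -12 + 4 \left(- 31 B + 44 v\right) = -12 - \left(- 176 v + 124 B\right) = -12 - 124 B + 176 v$)
$\frac{p{\left(42,186 \right)}}{K{\left(99,-8 \right)}} + \frac{23213}{-23452} = \frac{42}{-12 - 12276 + 176 \left(-8\right)} + \frac{23213}{-23452} = \frac{42}{-12 - 12276 - 1408} + 23213 \left(- \frac{1}{23452}\right) = \frac{42}{-13696} - \frac{23213}{23452} = 42 \left(- \frac{1}{13696}\right) - \frac{23213}{23452} = - \frac{21}{6848} - \frac{23213}{23452} = - \frac{39863779}{40149824}$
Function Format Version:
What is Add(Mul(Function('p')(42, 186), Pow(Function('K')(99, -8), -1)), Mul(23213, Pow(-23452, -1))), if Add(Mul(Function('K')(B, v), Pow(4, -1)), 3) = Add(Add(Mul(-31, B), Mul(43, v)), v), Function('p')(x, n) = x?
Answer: Rational(-39863779, 40149824) ≈ -0.99288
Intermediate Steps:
Function('K')(B, v) = Add(-12, Mul(-124, B), Mul(176, v)) (Function('K')(B, v) = Add(-12, Mul(4, Add(Add(Mul(-31, B), Mul(43, v)), v))) = Add(-12, Mul(4, Add(Mul(-31, B), Mul(44, v)))) = Add(-12, Add(Mul(-124, B), Mul(176, v))) = Add(-12, Mul(-124, B), Mul(176, v)))
Add(Mul(Function('p')(42, 186), Pow(Function('K')(99, -8), -1)), Mul(23213, Pow(-23452, -1))) = Add(Mul(42, Pow(Add(-12, Mul(-124, 99), Mul(176, -8)), -1)), Mul(23213, Pow(-23452, -1))) = Add(Mul(42, Pow(Add(-12, -12276, -1408), -1)), Mul(23213, Rational(-1, 23452))) = Add(Mul(42, Pow(-13696, -1)), Rational(-23213, 23452)) = Add(Mul(42, Rational(-1, 13696)), Rational(-23213, 23452)) = Add(Rational(-21, 6848), Rational(-23213, 23452)) = Rational(-39863779, 40149824)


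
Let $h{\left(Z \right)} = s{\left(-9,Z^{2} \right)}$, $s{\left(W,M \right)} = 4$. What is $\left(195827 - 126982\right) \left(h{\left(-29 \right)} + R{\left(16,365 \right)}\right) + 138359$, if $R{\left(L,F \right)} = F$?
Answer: $25542164$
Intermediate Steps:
$h{\left(Z \right)} = 4$
$\left(195827 - 126982\right) \left(h{\left(-29 \right)} + R{\left(16,365 \right)}\right) + 138359 = \left(195827 - 126982\right) \left(4 + 365\right) + 138359 = 68845 \cdot 369 + 138359 = 25403805 + 138359 = 25542164$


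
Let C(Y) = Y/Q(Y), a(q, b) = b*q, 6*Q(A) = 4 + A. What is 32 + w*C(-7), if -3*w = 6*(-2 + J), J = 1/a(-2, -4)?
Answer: 169/2 ≈ 84.500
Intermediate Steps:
Q(A) = ⅔ + A/6 (Q(A) = (4 + A)/6 = ⅔ + A/6)
J = ⅛ (J = 1/(-4*(-2)) = 1/8 = ⅛ ≈ 0.12500)
C(Y) = Y/(⅔ + Y/6)
w = 15/4 (w = -2*(-2 + ⅛) = -2*(-15)/8 = -⅓*(-45/4) = 15/4 ≈ 3.7500)
32 + w*C(-7) = 32 + 15*(6*(-7)/(4 - 7))/4 = 32 + 15*(6*(-7)/(-3))/4 = 32 + 15*(6*(-7)*(-⅓))/4 = 32 + (15/4)*14 = 32 + 105/2 = 169/2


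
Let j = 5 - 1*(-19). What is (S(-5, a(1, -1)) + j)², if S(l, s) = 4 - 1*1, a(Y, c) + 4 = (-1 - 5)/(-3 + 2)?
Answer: 729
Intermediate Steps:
j = 24 (j = 5 + 19 = 24)
a(Y, c) = 2 (a(Y, c) = -4 + (-1 - 5)/(-3 + 2) = -4 - 6/(-1) = -4 - 6*(-1) = -4 + 6 = 2)
S(l, s) = 3 (S(l, s) = 4 - 1 = 3)
(S(-5, a(1, -1)) + j)² = (3 + 24)² = 27² = 729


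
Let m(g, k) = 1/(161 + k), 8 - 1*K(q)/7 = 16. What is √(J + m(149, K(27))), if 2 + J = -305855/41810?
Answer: I*√7173879920130/878010 ≈ 3.0505*I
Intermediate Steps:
K(q) = -56 (K(q) = 56 - 7*16 = 56 - 112 = -56)
J = -77895/8362 (J = -2 - 305855/41810 = -2 - 305855*1/41810 = -2 - 61171/8362 = -77895/8362 ≈ -9.3154)
√(J + m(149, K(27))) = √(-77895/8362 + 1/(161 - 56)) = √(-77895/8362 + 1/105) = √(-8170613/878010) = I*√7173879920130/878010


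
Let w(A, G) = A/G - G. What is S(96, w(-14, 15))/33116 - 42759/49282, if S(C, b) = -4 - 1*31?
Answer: -708865957/816011356 ≈ -0.86870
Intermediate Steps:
w(A, G) = -G + A/G
S(C, b) = -35 (S(C, b) = -4 - 31 = -35)
S(96, w(-14, 15))/33116 - 42759/49282 = -35/33116 - 42759/49282 = -708865957/816011356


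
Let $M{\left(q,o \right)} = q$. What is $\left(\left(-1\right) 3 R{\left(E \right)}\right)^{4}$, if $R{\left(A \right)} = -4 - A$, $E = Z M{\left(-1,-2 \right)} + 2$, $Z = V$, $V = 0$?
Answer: $104976$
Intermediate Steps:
$Z = 0$
$E = 2$ ($E = 0 \left(-1\right) + 2 = 0 + 2 = 2$)
$\left(\left(-1\right) 3 R{\left(E \right)}\right)^{4} = \left(\left(-1\right) 3 \left(-4 - 2\right)\right)^{4} = \left(- 3 \left(-4 - 2\right)\right)^{4} = \left(\left(-3\right) \left(-6\right)\right)^{4} = 18^{4} = 104976$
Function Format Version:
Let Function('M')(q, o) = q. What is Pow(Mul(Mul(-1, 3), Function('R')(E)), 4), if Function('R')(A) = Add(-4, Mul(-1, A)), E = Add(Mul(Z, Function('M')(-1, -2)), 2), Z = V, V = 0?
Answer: 104976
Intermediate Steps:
Z = 0
E = 2 (E = Add(Mul(0, -1), 2) = Add(0, 2) = 2)
Pow(Mul(Mul(-1, 3), Function('R')(E)), 4) = Pow(Mul(Mul(-1, 3), Add(-4, Mul(-1, 2))), 4) = Pow(Mul(-3, Add(-4, -2)), 4) = Pow(Mul(-3, -6), 4) = Pow(18, 4) = 104976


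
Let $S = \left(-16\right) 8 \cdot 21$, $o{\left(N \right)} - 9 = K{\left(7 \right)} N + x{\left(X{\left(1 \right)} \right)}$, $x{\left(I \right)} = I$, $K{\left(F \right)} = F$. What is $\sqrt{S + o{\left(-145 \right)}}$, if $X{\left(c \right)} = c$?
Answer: $i \sqrt{3693} \approx 60.77 i$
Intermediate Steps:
$o{\left(N \right)} = 10 + 7 N$ ($o{\left(N \right)} = 9 + \left(7 N + 1\right) = 9 + \left(1 + 7 N\right) = 10 + 7 N$)
$S = -2688$ ($S = \left(-128\right) 21 = -2688$)
$\sqrt{S + o{\left(-145 \right)}} = \sqrt{-2688 + \left(10 + 7 \left(-145\right)\right)} = \sqrt{-2688 + \left(10 - 1015\right)} = \sqrt{-2688 - 1005} = \sqrt{-3693} = i \sqrt{3693}$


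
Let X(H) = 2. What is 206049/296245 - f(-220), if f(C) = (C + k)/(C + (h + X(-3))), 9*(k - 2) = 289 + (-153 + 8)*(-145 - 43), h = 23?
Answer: 176480818/11553555 ≈ 15.275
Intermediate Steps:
k = 3063 (k = 2 + (289 + (-153 + 8)*(-145 - 43))/9 = 2 + (289 - 145*(-188))/9 = 2 + (289 + 27260)/9 = 2 + (1/9)*27549 = 2 + 3061 = 3063)
f(C) = (3063 + C)/(25 + C) (f(C) = (C + 3063)/(C + (23 + 2)) = (3063 + C)/(C + 25) = (3063 + C)/(25 + C))
206049/296245 - f(-220) = 206049/296245 - (3063 - 220)/(25 - 220) = 206049*(1/296245) - 2843/(-195) = 206049/296245 - (-1)*2843/195 = 206049/296245 - 1*(-2843/195) = 206049/296245 + 2843/195 = 176480818/11553555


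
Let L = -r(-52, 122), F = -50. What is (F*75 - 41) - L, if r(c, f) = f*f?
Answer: 11093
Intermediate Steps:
r(c, f) = f²
L = -14884 (L = -1*122² = -1*14884 = -14884)
(F*75 - 41) - L = (-50*75 - 41) - 1*(-14884) = (-3750 - 41) + 14884 = -3791 + 14884 = 11093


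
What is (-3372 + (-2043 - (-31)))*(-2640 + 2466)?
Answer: 936816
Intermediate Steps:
(-3372 + (-2043 - (-31)))*(-2640 + 2466) = (-3372 + (-2043 - 1*(-31)))*(-174) = (-3372 + (-2043 + 31))*(-174) = (-3372 - 2012)*(-174) = -5384*(-174) = 936816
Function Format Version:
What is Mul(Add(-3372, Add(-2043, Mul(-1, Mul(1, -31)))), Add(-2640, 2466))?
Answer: 936816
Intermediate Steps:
Mul(Add(-3372, Add(-2043, Mul(-1, Mul(1, -31)))), Add(-2640, 2466)) = Mul(Add(-3372, Add(-2043, Mul(-1, -31))), -174) = Mul(Add(-3372, Add(-2043, 31)), -174) = Mul(Add(-3372, -2012), -174) = Mul(-5384, -174) = 936816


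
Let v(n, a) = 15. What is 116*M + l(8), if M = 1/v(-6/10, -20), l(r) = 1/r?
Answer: 943/120 ≈ 7.8583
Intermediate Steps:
l(r) = 1/r
M = 1/15 ≈ 0.066667
116*M + l(8) = 116*(1/15) + 1/8 = 116/15 + ⅛ = 943/120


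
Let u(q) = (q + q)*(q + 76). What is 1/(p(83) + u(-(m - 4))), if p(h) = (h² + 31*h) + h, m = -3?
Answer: 1/10707 ≈ 9.3397e-5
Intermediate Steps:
p(h) = h² + 32*h
u(q) = 2*q*(76 + q) (u(q) = (2*q)*(76 + q) = 2*q*(76 + q))
1/(p(83) + u(-(m - 4))) = 1/(83*(32 + 83) + 2*(-(-3 - 4))*(76 - (-3 - 4))) = 1/(83*115 + 2*(-1*(-7))*(76 - 1*(-7))) = 1/(9545 + 2*7*(76 + 7)) = 1/(9545 + 2*7*83) = 1/(9545 + 1162) = 1/10707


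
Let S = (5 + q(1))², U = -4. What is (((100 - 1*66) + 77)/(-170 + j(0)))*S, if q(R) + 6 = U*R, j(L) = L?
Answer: -555/34 ≈ -16.324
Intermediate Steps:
q(R) = -6 - 4*R
S = 25 (S = (5 + (-6 - 4*1))² = (5 + (-6 - 4))² = (5 - 10)² = (-5)² = 25)
(((100 - 1*66) + 77)/(-170 + j(0)))*S = (((100 - 1*66) + 77)/(-170 + 0))*25 = (((100 - 66) + 77)/(-170))*25 = ((34 + 77)*(-1/170))*25 = (111*(-1/170))*25 = -111/170*25 = -555/34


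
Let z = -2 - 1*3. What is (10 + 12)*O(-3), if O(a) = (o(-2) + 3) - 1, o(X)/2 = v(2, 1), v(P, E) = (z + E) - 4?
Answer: -308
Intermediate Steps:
z = -5 (z = -2 - 3 = -5)
v(P, E) = -9 + E (v(P, E) = (-5 + E) - 4 = -9 + E)
o(X) = -16 (o(X) = 2*(-9 + 1) = 2*(-8) = -16)
O(a) = -14 (O(a) = (-16 + 3) - 1 = -13 - 1 = -14)
(10 + 12)*O(-3) = (10 + 12)*(-14) = 22*(-14) = -308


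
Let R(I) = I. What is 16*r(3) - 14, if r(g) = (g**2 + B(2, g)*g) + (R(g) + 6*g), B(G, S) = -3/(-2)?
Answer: 538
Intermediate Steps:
B(G, S) = 3/2 (B(G, S) = -3*(-1/2) = 3/2)
r(g) = g**2 + 17*g/2 (r(g) = (g**2 + 3*g/2) + (g + 6*g) = (g**2 + 3*g/2) + 7*g = g**2 + 17*g/2)
16*r(3) - 14 = 16*((1/2)*3*(17 + 2*3)) - 14 = 16*((1/2)*3*(17 + 6)) - 14 = 16*((1/2)*3*23) - 14 = 16*(69/2) - 14 = 552 - 14 = 538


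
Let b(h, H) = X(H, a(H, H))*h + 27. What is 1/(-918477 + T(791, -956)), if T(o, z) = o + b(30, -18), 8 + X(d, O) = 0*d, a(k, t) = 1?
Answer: -1/917899 ≈ -1.0894e-6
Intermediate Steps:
X(d, O) = -8 (X(d, O) = -8 + 0*d = -8 + 0 = -8)
b(h, H) = 27 - 8*h (b(h, H) = -8*h + 27 = 27 - 8*h)
T(o, z) = -213 + o (T(o, z) = o + (27 - 8*30) = o + (27 - 240) = o - 213 = -213 + o)
1/(-918477 + T(791, -956)) = 1/(-918477 + (-213 + 791)) = 1/(-918477 + 578) = 1/(-917899) = -1/917899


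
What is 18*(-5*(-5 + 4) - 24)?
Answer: -342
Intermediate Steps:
18*(-5*(-5 + 4) - 24) = 18*(-5*(-1) - 24) = 18*(5 - 24) = 18*(-19) = -342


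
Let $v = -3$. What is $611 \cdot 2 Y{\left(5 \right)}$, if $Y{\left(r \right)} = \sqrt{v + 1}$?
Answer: $1222 i \sqrt{2} \approx 1728.2 i$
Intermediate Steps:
$Y{\left(r \right)} = i \sqrt{2}$ ($Y{\left(r \right)} = \sqrt{-3 + 1} = \sqrt{-2} = i \sqrt{2}$)
$611 \cdot 2 Y{\left(5 \right)} = 611 \cdot 2 i \sqrt{2} = 1222 i \sqrt{2}$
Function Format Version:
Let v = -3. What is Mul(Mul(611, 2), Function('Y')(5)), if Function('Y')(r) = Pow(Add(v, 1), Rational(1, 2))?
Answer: Mul(1222, I, Pow(2, Rational(1, 2))) ≈ Mul(1728.2, I)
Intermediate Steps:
Function('Y')(r) = Mul(I, Pow(2, Rational(1, 2))) (Function('Y')(r) = Pow(Add(-3, 1), Rational(1, 2)) = Pow(-2, Rational(1, 2)) = Mul(I, Pow(2, Rational(1, 2))))
Mul(Mul(611, 2), Function('Y')(5)) = Mul(Mul(611, 2), Mul(I, Pow(2, Rational(1, 2)))) = Mul(1222, Mul(I, Pow(2, Rational(1, 2)))) = Mul(1222, I, Pow(2, Rational(1, 2)))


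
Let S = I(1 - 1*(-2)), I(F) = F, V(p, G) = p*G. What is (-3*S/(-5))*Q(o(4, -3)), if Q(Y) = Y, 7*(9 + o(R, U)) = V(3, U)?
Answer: -648/35 ≈ -18.514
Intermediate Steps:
V(p, G) = G*p
o(R, U) = -9 + 3*U/7 (o(R, U) = -9 + (U*3)/7 = -9 + (3*U)/7 = -9 + 3*U/7)
S = 3 (S = 1 - 1*(-2) = 1 + 2 = 3)
(-3*S/(-5))*Q(o(4, -3)) = (-9/(-5))*(-9 + (3/7)*(-3)) = (-9*(-1)/5)*(-9 - 9/7) = -3*(-⅗)*(-72/7) = (9/5)*(-72/7) = -648/35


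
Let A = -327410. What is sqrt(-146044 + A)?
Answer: 3*I*sqrt(52606) ≈ 688.08*I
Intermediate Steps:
sqrt(-146044 + A) = sqrt(-146044 - 327410) = sqrt(-473454) = 3*I*sqrt(52606)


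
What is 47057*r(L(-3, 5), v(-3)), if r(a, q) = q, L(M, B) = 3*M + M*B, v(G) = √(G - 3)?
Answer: 47057*I*√6 ≈ 1.1527e+5*I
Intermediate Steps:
v(G) = √(-3 + G)
L(M, B) = 3*M + B*M
47057*r(L(-3, 5), v(-3)) = 47057*√(-3 - 3) = 47057*√(-6) = 47057*(I*√6) = 47057*I*√6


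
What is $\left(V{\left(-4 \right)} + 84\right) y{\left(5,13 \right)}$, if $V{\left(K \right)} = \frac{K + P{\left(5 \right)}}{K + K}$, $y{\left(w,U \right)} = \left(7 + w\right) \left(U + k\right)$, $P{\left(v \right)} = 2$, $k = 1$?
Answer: $14154$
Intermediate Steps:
$y{\left(w,U \right)} = \left(1 + U\right) \left(7 + w\right)$ ($y{\left(w,U \right)} = \left(7 + w\right) \left(U + 1\right) = \left(7 + w\right) \left(1 + U\right) = \left(1 + U\right) \left(7 + w\right)$)
$V{\left(K \right)} = \frac{2 + K}{2 K}$ ($V{\left(K \right)} = \frac{K + 2}{K + K} = \frac{2 + K}{2 K}$)
$\left(V{\left(-4 \right)} + 84\right) y{\left(5,13 \right)} = \left(\frac{2 - 4}{2 \left(-4\right)} + 84\right) \left(7 + 5 + 7 \cdot 13 + 13 \cdot 5\right) = \left(\frac{1}{2} \left(- \frac{1}{4}\right) \left(-2\right) + 84\right) \left(7 + 5 + 91 + 65\right) = \left(\frac{1}{4} + 84\right) 168 = \frac{337}{4} \cdot 168 = 14154$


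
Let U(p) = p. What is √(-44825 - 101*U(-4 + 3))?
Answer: 2*I*√11181 ≈ 211.48*I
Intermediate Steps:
√(-44825 - 101*U(-4 + 3)) = √(-44825 - 101*(-4 + 3)) = √(-44825 - 101*(-1)) = √(-44825 + 101) = √(-44724) = 2*I*√11181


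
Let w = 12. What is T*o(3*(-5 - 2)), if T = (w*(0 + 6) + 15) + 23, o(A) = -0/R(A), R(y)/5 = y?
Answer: 0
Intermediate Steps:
R(y) = 5*y
o(A) = 0 (o(A) = -0/(5*A) = -0*1/(5*A) = -4*0 = 0)
T = 110 (T = (12*(0 + 6) + 15) + 23 = (12*6 + 15) + 23 = (72 + 15) + 23 = 87 + 23 = 110)
T*o(3*(-5 - 2)) = 110*0 = 0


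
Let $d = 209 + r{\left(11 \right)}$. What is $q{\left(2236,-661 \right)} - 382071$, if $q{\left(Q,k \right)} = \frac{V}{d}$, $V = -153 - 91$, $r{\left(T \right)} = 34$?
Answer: $- \frac{92843497}{243} \approx -3.8207 \cdot 10^{5}$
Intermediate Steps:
$V = -244$ ($V = -153 - 91 = -244$)
$d = 243$ ($d = 209 + 34 = 243$)
$q{\left(Q,k \right)} = - \frac{244}{243}$
$q{\left(2236,-661 \right)} - 382071 = - \frac{244}{243} - 382071 = - \frac{92843497}{243}$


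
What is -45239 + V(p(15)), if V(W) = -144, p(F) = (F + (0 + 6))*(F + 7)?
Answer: -45383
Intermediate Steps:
p(F) = (6 + F)*(7 + F) (p(F) = (F + 6)*(7 + F) = (6 + F)*(7 + F))
-45239 + V(p(15)) = -45239 - 144 = -45383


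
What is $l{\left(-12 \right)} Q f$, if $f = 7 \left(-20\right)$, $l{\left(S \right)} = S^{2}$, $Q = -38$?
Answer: $766080$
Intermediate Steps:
$f = -140$
$l{\left(-12 \right)} Q f = \left(-12\right)^{2} \left(-38\right) \left(-140\right) = 144 \left(-38\right) \left(-140\right) = \left(-5472\right) \left(-140\right) = 766080$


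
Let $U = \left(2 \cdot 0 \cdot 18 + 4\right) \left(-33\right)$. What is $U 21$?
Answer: $-2772$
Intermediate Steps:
$U = -132$ ($U = \left(0 \cdot 18 + 4\right) \left(-33\right) = \left(0 + 4\right) \left(-33\right) = 4 \left(-33\right) = -132$)
$U 21 = \left(-132\right) 21 = -2772$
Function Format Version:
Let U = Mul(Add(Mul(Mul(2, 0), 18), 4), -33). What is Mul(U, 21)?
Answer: -2772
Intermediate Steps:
U = -132 (U = Mul(Add(Mul(0, 18), 4), -33) = Mul(Add(0, 4), -33) = Mul(4, -33) = -132)
Mul(U, 21) = Mul(-132, 21) = -2772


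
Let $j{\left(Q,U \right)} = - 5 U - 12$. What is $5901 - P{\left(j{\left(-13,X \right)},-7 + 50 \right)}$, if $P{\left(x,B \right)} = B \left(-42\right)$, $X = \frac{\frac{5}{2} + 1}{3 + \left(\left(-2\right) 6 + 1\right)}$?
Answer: $7707$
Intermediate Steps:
$X = - \frac{7}{16}$ ($X = \frac{5 \cdot \frac{1}{2} + 1}{3 + \left(-12 + 1\right)} = \frac{\frac{5}{2} + 1}{3 - 11} = \frac{7}{2 \left(-8\right)} = \frac{7}{2} \left(- \frac{1}{8}\right) = - \frac{7}{16} \approx -0.4375$)
$j{\left(Q,U \right)} = -12 - 5 U$
$P{\left(x,B \right)} = - 42 B$
$5901 - P{\left(j{\left(-13,X \right)},-7 + 50 \right)} = 5901 - - 42 \left(-7 + 50\right) = 5901 - \left(-42\right) 43 = 5901 - -1806 = 5901 + 1806 = 7707$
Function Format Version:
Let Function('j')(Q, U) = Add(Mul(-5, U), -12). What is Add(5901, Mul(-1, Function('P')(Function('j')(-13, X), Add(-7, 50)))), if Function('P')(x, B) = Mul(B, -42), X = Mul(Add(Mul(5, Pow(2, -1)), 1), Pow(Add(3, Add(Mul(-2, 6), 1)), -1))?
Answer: 7707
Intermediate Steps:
X = Rational(-7, 16) (X = Mul(Add(Mul(5, Rational(1, 2)), 1), Pow(Add(3, Add(-12, 1)), -1)) = Mul(Add(Rational(5, 2), 1), Pow(Add(3, -11), -1)) = Mul(Rational(7, 2), Pow(-8, -1)) = Mul(Rational(7, 2), Rational(-1, 8)) = Rational(-7, 16) ≈ -0.43750)
Function('j')(Q, U) = Add(-12, Mul(-5, U))
Function('P')(x, B) = Mul(-42, B)
Add(5901, Mul(-1, Function('P')(Function('j')(-13, X), Add(-7, 50)))) = Add(5901, Mul(-1, Mul(-42, Add(-7, 50)))) = Add(5901, Mul(-1, Mul(-42, 43))) = Add(5901, Mul(-1, -1806)) = Add(5901, 1806) = 7707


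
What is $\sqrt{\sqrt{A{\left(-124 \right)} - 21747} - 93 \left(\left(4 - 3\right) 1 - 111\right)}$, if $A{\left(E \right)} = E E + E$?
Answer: $\sqrt{10230 + i \sqrt{6495}} \approx 101.14 + 0.3984 i$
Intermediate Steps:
$A{\left(E \right)} = E + E^{2}$ ($A{\left(E \right)} = E^{2} + E = E + E^{2}$)
$\sqrt{\sqrt{A{\left(-124 \right)} - 21747} - 93 \left(\left(4 - 3\right) 1 - 111\right)} = \sqrt{\sqrt{- 124 \left(1 - 124\right) - 21747} - 93 \left(\left(4 - 3\right) 1 - 111\right)} = \sqrt{\sqrt{\left(-124\right) \left(-123\right) - 21747} - 93 \left(1 \cdot 1 - 111\right)} = \sqrt{\sqrt{15252 - 21747} - 93 \left(1 - 111\right)} = \sqrt{\sqrt{-6495} - -10230} = \sqrt{i \sqrt{6495} + 10230} = \sqrt{10230 + i \sqrt{6495}}$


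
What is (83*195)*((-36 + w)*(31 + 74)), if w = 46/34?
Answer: -1000961325/17 ≈ -5.8880e+7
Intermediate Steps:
w = 23/17 (w = 46*(1/34) = 23/17 ≈ 1.3529)
(83*195)*((-36 + w)*(31 + 74)) = (83*195)*((-36 + 23/17)*(31 + 74)) = 16185*(-589/17*105) = 16185*(-61845/17) = -1000961325/17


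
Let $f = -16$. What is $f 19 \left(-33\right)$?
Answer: $10032$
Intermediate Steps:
$f 19 \left(-33\right) = \left(-16\right) 19 \left(-33\right) = \left(-304\right) \left(-33\right) = 10032$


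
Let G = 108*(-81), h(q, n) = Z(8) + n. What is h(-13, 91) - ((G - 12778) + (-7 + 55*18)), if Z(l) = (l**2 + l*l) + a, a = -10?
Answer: 20752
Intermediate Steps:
Z(l) = -10 + 2*l**2 (Z(l) = (l**2 + l*l) - 10 = (l**2 + l**2) - 10 = 2*l**2 - 10 = -10 + 2*l**2)
h(q, n) = 118 + n (h(q, n) = (-10 + 2*8**2) + n = (-10 + 2*64) + n = (-10 + 128) + n = 118 + n)
G = -8748
h(-13, 91) - ((G - 12778) + (-7 + 55*18)) = (118 + 91) - ((-8748 - 12778) + (-7 + 55*18)) = 209 - (-21526 + (-7 + 990)) = 209 - (-21526 + 983) = 209 - 1*(-20543) = 209 + 20543 = 20752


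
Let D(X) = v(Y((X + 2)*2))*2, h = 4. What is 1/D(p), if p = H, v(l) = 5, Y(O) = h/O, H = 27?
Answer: ⅒ ≈ 0.10000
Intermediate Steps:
Y(O) = 4/O
p = 27
D(X) = 10 (D(X) = 5*2 = 10)
1/D(p) = 1/10 = ⅒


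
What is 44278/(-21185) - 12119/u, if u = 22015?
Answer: -246304237/93277555 ≈ -2.6406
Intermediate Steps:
44278/(-21185) - 12119/u = 44278/(-21185) - 12119/22015 = 44278*(-1/21185) - 12119*1/22015 = -44278/21185 - 12119/22015 = -246304237/93277555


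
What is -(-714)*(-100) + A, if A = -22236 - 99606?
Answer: -193242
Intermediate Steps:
A = -121842
-(-714)*(-100) + A = -(-714)*(-100) - 121842 = -238*300 - 121842 = -71400 - 121842 = -193242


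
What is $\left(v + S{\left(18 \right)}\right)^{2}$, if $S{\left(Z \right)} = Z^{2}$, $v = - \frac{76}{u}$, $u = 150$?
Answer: $\frac{588644644}{5625} \approx 1.0465 \cdot 10^{5}$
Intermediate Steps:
$v = - \frac{38}{75}$ ($v = - \frac{76}{150} = \left(-76\right) \frac{1}{150} = - \frac{38}{75} \approx -0.50667$)
$\left(v + S{\left(18 \right)}\right)^{2} = \left(- \frac{38}{75} + 18^{2}\right)^{2} = \left(- \frac{38}{75} + 324\right)^{2} = \left(\frac{24262}{75}\right)^{2} = \frac{588644644}{5625}$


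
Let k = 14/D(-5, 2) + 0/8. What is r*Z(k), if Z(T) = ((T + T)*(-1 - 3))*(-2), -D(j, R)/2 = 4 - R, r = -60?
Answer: 3360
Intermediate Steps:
D(j, R) = -8 + 2*R (D(j, R) = -2*(4 - R) = -8 + 2*R)
k = -7/2 (k = 14/(-8 + 2*2) + 0/8 = 14/(-8 + 4) + 0*(1/8) = 14/(-4) + 0 = 14*(-1/4) + 0 = -7/2 + 0 = -7/2 ≈ -3.5000)
Z(T) = 16*T (Z(T) = ((2*T)*(-4))*(-2) = -8*T*(-2) = 16*T)
r*Z(k) = -960*(-7)/2 = -60*(-56) = 3360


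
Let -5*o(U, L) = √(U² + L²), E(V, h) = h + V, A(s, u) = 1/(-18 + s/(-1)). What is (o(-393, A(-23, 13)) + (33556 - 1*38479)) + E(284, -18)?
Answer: -4657 - √3861226/25 ≈ -4735.6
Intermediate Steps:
A(s, u) = 1/(-18 - s) (A(s, u) = 1/(-18 + s*(-1)) = 1/(-18 - s))
E(V, h) = V + h
o(U, L) = -√(L² + U²)/5 (o(U, L) = -√(U² + L²)/5 = -√(L² + U²)/5)
(o(-393, A(-23, 13)) + (33556 - 1*38479)) + E(284, -18) = (-√((-1/(18 - 23))² + (-393)²)/5 + (33556 - 1*38479)) + (284 - 18) = (-√((-1/(-5))² + 154449)/5 + (33556 - 38479)) + 266 = (-√((-1*(-⅕))² + 154449)/5 - 4923) + 266 = (-√((⅕)² + 154449)/5 - 4923) + 266 = (-√(1/25 + 154449)/5 - 4923) + 266 = (-√3861226/25 - 4923) + 266 = (-4923 - √3861226/25) + 266 = -4657 - √3861226/25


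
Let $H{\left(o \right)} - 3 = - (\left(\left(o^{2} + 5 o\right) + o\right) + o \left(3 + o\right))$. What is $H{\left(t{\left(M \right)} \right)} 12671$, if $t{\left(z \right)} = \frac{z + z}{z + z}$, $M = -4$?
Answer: $-101368$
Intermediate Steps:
$t{\left(z \right)} = 1$ ($t{\left(z \right)} = \frac{2 z}{2 z} = 2 z \frac{1}{2 z} = 1$)
$H{\left(o \right)} = 3 - o^{2} - 6 o - o \left(3 + o\right)$ ($H{\left(o \right)} = 3 - \left(\left(\left(o^{2} + 5 o\right) + o\right) + o \left(3 + o\right)\right) = 3 - \left(\left(o^{2} + 6 o\right) + o \left(3 + o\right)\right) = 3 - \left(o^{2} + 6 o + o \left(3 + o\right)\right) = 3 - o^{2} - 6 o - o \left(3 + o\right)$)
$H{\left(t{\left(M \right)} \right)} 12671 = \left(3 - 9 - 2 \cdot 1^{2}\right) 12671 = \left(3 - 9 - 2\right) 12671 = \left(-8\right) 12671 = -101368$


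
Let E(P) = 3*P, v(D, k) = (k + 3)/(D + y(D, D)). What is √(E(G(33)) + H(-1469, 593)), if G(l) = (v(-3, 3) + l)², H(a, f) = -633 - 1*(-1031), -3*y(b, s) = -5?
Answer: √11339/2 ≈ 53.242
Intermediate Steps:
y(b, s) = 5/3 (y(b, s) = -⅓*(-5) = 5/3)
H(a, f) = 398 (H(a, f) = -633 + 1031 = 398)
v(D, k) = (3 + k)/(5/3 + D) (v(D, k) = (k + 3)/(D + 5/3) = (3 + k)/(5/3 + D))
G(l) = (-9/2 + l)² (G(l) = (3*(3 + 3)/(5 + 3*(-3)) + l)² = (3*6/(5 - 9) + l)² = (3*6/(-4) + l)² = (3*(-¼)*6 + l)² = (-9/2 + l)²)
√(E(G(33)) + H(-1469, 593)) = √(3*((-9 + 2*33)²/4) + 398) = √(3*((-9 + 66)²/4) + 398) = √(3*((¼)*57²) + 398) = √(3*((¼)*3249) + 398) = √(3*(3249/4) + 398) = √(9747/4 + 398) = √(11339/4) = √11339/2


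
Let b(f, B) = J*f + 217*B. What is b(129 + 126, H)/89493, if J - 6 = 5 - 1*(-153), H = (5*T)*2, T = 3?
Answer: 16110/29831 ≈ 0.54004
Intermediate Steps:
H = 30 (H = (5*3)*2 = 15*2 = 30)
J = 164 (J = 6 + (5 - 1*(-153)) = 6 + (5 + 153) = 6 + 158 = 164)
b(f, B) = 164*f + 217*B
b(129 + 126, H)/89493 = (164*(129 + 126) + 217*30)/89493 = (164*255 + 6510)*(1/89493) = (41820 + 6510)*(1/89493) = 48330*(1/89493) = 16110/29831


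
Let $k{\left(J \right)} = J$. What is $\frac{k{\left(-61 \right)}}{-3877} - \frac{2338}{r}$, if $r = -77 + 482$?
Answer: $- \frac{9039721}{1570185} \approx -5.7571$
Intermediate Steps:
$r = 405$
$\frac{k{\left(-61 \right)}}{-3877} - \frac{2338}{r} = - \frac{61}{-3877} - \frac{2338}{405} = \left(-61\right) \left(- \frac{1}{3877}\right) - \frac{2338}{405} = \frac{61}{3877} - \frac{2338}{405} = - \frac{9039721}{1570185}$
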